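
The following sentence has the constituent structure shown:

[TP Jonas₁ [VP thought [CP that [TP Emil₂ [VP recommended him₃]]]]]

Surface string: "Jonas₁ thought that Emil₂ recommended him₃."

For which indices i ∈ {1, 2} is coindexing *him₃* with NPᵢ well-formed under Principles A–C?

{1}

*him* is a pronoun, so Principle B applies: it must be free in its binding domain.
Binding domain of *him₃*: the embedded TP, whose subject is Emil₂.
*Jonas₁* c-commands the pronoun but from outside its binding domain, and is not c-commanded by it → coindexation permitted.
*Emil₂* c-commands the pronoun within its binding domain → coindexation would violate Principle B.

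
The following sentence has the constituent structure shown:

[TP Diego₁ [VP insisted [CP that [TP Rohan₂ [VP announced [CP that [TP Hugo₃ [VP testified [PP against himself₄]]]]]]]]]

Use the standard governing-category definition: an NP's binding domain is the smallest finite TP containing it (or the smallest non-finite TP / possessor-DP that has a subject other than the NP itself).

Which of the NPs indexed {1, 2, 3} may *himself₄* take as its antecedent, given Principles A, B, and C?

*himself* is an anaphor, so Principle A applies: it must be bound in its binding domain.
Binding domain of *himself₄*: the embedded TP, whose subject is Hugo₃.
*Diego₁* c-commands the anaphor but is outside its binding domain → cannot satisfy Principle A.
*Rohan₂* c-commands the anaphor but is outside its binding domain → cannot satisfy Principle A.
*Hugo₃* c-commands the anaphor within its binding domain → licit binder.

{3}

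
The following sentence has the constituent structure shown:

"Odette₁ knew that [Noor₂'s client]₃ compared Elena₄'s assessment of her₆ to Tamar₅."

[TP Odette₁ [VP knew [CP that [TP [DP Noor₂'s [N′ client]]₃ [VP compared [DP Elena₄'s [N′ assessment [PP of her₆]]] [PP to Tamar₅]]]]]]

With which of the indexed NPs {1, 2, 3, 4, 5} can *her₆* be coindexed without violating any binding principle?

{1, 2, 3, 5}

*her* is a pronoun, so Principle B applies: it must be free in its binding domain.
Binding domain of *her₆*: the possessed DP, whose subject is Elena₄.
*Odette₁* c-commands the pronoun but from outside its binding domain, and is not c-commanded by it → coindexation permitted.
*Noor₂* and the pronoun do not c-command one another → neither Principle B nor Principle C is at stake; coindexation permitted.
*[Noor₂'s client]₃* c-commands the pronoun but from outside its binding domain, and is not c-commanded by it → coindexation permitted.
*Elena₄* c-commands the pronoun within its binding domain → coindexation would violate Principle B.
*Tamar₅* and the pronoun do not c-command one another → neither Principle B nor Principle C is at stake; coindexation permitted.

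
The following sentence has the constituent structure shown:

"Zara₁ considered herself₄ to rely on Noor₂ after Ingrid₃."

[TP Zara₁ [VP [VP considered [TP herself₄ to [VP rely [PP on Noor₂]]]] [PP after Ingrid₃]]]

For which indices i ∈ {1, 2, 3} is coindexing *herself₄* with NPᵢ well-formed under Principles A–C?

*herself* is an anaphor, so Principle A applies: it must be bound in its binding domain.
Binding domain of *herself₄*: the matrix TP, whose subject is Zara₁.
*Zara₁* c-commands the anaphor within its binding domain → licit binder.
*Noor₂* does not c-command the anaphor → cannot bind it.
*Ingrid₃* does not c-command the anaphor → cannot bind it.

{1}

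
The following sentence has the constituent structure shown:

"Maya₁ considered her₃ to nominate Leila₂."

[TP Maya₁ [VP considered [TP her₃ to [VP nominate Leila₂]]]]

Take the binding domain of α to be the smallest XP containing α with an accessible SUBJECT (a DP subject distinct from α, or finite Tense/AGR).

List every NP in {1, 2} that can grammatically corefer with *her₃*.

none

*her* is a pronoun, so Principle B applies: it must be free in its binding domain.
Binding domain of *her₃*: the matrix TP, whose subject is Maya₁.
*Maya₁* c-commands the pronoun within its binding domain → coindexation would violate Principle B.
*Leila₂*: the pronoun c-commands this R-expression → coindexation would violate Principle C on *Leila₂*.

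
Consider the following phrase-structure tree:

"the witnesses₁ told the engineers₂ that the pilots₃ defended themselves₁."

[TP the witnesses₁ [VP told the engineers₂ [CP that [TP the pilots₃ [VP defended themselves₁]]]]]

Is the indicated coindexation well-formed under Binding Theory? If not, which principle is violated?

Principle A

The two coindexed NPs are *the witnesses₁* and *themselves₁*.
*themselves₁* is an anaphor. Principle A requires it to be bound within its binding domain — the embedded TP, whose subject is the pilots₃.
Within that domain it is c-commanded by *the pilots₃*, which does not share its index.
*the witnesses₁* does c-command the anaphor, but from outside its binding domain.
The anaphor is unbound in its domain → Principle A violation.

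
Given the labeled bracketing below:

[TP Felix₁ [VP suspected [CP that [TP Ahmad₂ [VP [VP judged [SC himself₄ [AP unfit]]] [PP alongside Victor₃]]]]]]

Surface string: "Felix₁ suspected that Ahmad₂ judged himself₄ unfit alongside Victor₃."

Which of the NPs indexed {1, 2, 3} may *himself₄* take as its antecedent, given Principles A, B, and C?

*himself* is an anaphor, so Principle A applies: it must be bound in its binding domain.
Binding domain of *himself₄*: the embedded TP, whose subject is Ahmad₂.
*Felix₁* c-commands the anaphor but is outside its binding domain → cannot satisfy Principle A.
*Ahmad₂* c-commands the anaphor within its binding domain → licit binder.
*Victor₃* does not c-command the anaphor → cannot bind it.

{2}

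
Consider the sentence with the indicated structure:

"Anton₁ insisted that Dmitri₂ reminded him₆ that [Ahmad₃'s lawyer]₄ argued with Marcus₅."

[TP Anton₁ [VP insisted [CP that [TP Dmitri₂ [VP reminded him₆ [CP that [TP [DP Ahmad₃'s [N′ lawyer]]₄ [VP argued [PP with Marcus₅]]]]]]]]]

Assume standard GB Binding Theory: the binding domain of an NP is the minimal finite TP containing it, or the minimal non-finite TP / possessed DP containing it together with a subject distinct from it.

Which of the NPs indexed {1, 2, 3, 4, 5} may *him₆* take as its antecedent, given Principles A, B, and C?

{1}

*him* is a pronoun, so Principle B applies: it must be free in its binding domain.
Binding domain of *him₆*: the embedded TP, whose subject is Dmitri₂.
*Anton₁* c-commands the pronoun but from outside its binding domain, and is not c-commanded by it → coindexation permitted.
*Dmitri₂* c-commands the pronoun within its binding domain → coindexation would violate Principle B.
*Ahmad₃*: the pronoun c-commands this R-expression → coindexation would violate Principle C on *Ahmad₃*.
*[Ahmad₃'s lawyer]₄*: the pronoun c-commands this R-expression → coindexation would violate Principle C on *[Ahmad₃'s lawyer]₄*.
*Marcus₅*: the pronoun c-commands this R-expression → coindexation would violate Principle C on *Marcus₅*.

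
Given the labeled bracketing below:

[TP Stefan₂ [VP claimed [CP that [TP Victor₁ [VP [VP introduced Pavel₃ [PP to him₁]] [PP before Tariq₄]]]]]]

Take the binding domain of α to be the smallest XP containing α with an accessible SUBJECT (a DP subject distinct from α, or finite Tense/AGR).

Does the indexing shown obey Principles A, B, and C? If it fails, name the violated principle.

Principle B

The two coindexed NPs are *Victor₁* and *him₁*.
*him₁* is a pronoun. Its binding domain is the embedded TP, whose subject is Victor₁.
*Victor₁* c-commands it within that domain and carries the same index.
The pronoun is locally bound → Principle B violation.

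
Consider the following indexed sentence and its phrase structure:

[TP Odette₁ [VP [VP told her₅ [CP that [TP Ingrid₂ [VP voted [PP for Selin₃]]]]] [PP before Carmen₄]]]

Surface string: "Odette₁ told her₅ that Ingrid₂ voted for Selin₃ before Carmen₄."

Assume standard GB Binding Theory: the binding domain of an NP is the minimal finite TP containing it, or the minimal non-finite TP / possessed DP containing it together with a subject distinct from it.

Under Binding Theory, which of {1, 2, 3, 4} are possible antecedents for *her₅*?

*her* is a pronoun, so Principle B applies: it must be free in its binding domain.
Binding domain of *her₅*: the matrix TP, whose subject is Odette₁.
*Odette₁* c-commands the pronoun within its binding domain → coindexation would violate Principle B.
*Ingrid₂*: the pronoun c-commands this R-expression → coindexation would violate Principle C on *Ingrid₂*.
*Selin₃*: the pronoun c-commands this R-expression → coindexation would violate Principle C on *Selin₃*.
*Carmen₄* and the pronoun do not c-command one another → neither Principle B nor Principle C is at stake; coindexation permitted.

{4}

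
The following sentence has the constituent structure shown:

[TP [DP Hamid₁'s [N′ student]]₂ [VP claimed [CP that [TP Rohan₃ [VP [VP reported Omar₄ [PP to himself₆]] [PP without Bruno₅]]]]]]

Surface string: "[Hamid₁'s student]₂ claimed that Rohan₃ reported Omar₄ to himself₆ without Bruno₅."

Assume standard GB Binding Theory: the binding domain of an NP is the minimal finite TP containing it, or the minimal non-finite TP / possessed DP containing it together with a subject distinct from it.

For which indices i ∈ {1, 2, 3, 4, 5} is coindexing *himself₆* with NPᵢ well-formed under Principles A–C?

*himself* is an anaphor, so Principle A applies: it must be bound in its binding domain.
Binding domain of *himself₆*: the embedded TP, whose subject is Rohan₃.
*Hamid₁* does not c-command the anaphor → cannot bind it.
*[Hamid₁'s student]₂* c-commands the anaphor but is outside its binding domain → cannot satisfy Principle A.
*Rohan₃* c-commands the anaphor within its binding domain → licit binder.
*Omar₄* c-commands the anaphor within its binding domain → licit binder.
*Bruno₅* does not c-command the anaphor → cannot bind it.

{3, 4}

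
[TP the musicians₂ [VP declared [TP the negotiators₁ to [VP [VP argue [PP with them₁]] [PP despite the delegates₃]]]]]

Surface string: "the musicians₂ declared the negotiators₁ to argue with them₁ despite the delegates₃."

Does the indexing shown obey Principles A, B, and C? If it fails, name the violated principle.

The two coindexed NPs are *the negotiators₁* and *them₁*.
*them₁* is a pronoun. Its binding domain is the embedded TP, whose subject is the negotiators₁.
*the negotiators₁* c-commands it within that domain and carries the same index.
The pronoun is locally bound → Principle B violation.

Principle B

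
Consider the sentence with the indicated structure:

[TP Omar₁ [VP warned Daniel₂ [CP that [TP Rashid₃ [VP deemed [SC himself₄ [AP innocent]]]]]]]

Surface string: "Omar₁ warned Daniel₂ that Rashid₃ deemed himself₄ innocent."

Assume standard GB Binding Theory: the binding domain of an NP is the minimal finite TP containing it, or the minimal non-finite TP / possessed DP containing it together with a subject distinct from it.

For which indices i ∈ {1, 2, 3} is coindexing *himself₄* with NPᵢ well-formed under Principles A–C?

{3}

*himself* is an anaphor, so Principle A applies: it must be bound in its binding domain.
Binding domain of *himself₄*: the embedded TP, whose subject is Rashid₃.
*Omar₁* c-commands the anaphor but is outside its binding domain → cannot satisfy Principle A.
*Daniel₂* c-commands the anaphor but is outside its binding domain → cannot satisfy Principle A.
*Rashid₃* c-commands the anaphor within its binding domain → licit binder.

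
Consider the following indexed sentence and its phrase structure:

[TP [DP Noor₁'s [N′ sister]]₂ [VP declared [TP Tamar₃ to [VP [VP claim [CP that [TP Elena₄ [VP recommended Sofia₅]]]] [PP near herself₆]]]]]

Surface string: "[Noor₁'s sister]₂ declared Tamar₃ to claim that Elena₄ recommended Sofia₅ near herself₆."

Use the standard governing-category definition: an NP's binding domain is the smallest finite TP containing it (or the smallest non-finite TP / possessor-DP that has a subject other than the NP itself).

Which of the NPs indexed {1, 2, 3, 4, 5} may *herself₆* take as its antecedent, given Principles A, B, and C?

*herself* is an anaphor, so Principle A applies: it must be bound in its binding domain.
Binding domain of *herself₆*: the embedded TP, whose subject is Tamar₃.
*Noor₁* does not c-command the anaphor → cannot bind it.
*[Noor₁'s sister]₂* c-commands the anaphor but is outside its binding domain → cannot satisfy Principle A.
*Tamar₃* c-commands the anaphor within its binding domain → licit binder.
*Elena₄* does not c-command the anaphor → cannot bind it.
*Sofia₅* does not c-command the anaphor → cannot bind it.

{3}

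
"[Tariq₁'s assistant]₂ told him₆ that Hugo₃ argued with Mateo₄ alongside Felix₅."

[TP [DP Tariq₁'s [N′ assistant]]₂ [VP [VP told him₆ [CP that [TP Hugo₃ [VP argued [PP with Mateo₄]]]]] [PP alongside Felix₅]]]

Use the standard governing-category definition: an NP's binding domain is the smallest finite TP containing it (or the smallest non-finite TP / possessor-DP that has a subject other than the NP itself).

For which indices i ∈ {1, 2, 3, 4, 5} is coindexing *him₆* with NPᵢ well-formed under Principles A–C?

{1, 5}

*him* is a pronoun, so Principle B applies: it must be free in its binding domain.
Binding domain of *him₆*: the matrix TP, whose subject is [Tariq₁'s assistant]₂.
*Tariq₁* and the pronoun do not c-command one another → neither Principle B nor Principle C is at stake; coindexation permitted.
*[Tariq₁'s assistant]₂* c-commands the pronoun within its binding domain → coindexation would violate Principle B.
*Hugo₃*: the pronoun c-commands this R-expression → coindexation would violate Principle C on *Hugo₃*.
*Mateo₄*: the pronoun c-commands this R-expression → coindexation would violate Principle C on *Mateo₄*.
*Felix₅* and the pronoun do not c-command one another → neither Principle B nor Principle C is at stake; coindexation permitted.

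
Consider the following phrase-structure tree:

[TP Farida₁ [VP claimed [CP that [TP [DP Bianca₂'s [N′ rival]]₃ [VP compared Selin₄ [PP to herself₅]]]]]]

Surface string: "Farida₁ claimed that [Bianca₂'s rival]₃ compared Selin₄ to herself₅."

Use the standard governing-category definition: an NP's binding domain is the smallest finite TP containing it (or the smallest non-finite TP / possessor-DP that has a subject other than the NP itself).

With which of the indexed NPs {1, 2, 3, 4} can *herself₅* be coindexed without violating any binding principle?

{3, 4}

*herself* is an anaphor, so Principle A applies: it must be bound in its binding domain.
Binding domain of *herself₅*: the embedded TP, whose subject is [Bianca₂'s rival]₃.
*Farida₁* c-commands the anaphor but is outside its binding domain → cannot satisfy Principle A.
*Bianca₂* does not c-command the anaphor → cannot bind it.
*[Bianca₂'s rival]₃* c-commands the anaphor within its binding domain → licit binder.
*Selin₄* c-commands the anaphor within its binding domain → licit binder.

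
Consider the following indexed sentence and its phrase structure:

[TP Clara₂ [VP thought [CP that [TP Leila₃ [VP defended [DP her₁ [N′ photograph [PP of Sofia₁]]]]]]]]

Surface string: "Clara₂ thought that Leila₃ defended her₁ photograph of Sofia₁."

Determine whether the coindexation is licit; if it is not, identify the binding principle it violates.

The two coindexed NPs are *her₁* and *Sofia₁*.
*Sofia₁* is an R-expression. Principle C requires it to be free everywhere.
*her₁* c-commands it and carries the same index.
The R-expression is bound → Principle C violation.

Principle C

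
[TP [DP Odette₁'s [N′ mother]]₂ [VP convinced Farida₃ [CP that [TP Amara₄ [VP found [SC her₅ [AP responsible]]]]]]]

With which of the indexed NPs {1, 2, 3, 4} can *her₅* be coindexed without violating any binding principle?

{1, 2, 3}

*her* is a pronoun, so Principle B applies: it must be free in its binding domain.
Binding domain of *her₅*: the embedded TP, whose subject is Amara₄.
*Odette₁* and the pronoun do not c-command one another → neither Principle B nor Principle C is at stake; coindexation permitted.
*[Odette₁'s mother]₂* c-commands the pronoun but from outside its binding domain, and is not c-commanded by it → coindexation permitted.
*Farida₃* c-commands the pronoun but from outside its binding domain, and is not c-commanded by it → coindexation permitted.
*Amara₄* c-commands the pronoun within its binding domain → coindexation would violate Principle B.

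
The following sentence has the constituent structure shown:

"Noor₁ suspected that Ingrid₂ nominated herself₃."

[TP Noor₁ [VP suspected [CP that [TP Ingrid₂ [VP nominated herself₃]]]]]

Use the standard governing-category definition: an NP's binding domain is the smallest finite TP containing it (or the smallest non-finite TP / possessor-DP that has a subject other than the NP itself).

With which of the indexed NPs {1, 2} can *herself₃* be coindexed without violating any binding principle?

*herself* is an anaphor, so Principle A applies: it must be bound in its binding domain.
Binding domain of *herself₃*: the embedded TP, whose subject is Ingrid₂.
*Noor₁* c-commands the anaphor but is outside its binding domain → cannot satisfy Principle A.
*Ingrid₂* c-commands the anaphor within its binding domain → licit binder.

{2}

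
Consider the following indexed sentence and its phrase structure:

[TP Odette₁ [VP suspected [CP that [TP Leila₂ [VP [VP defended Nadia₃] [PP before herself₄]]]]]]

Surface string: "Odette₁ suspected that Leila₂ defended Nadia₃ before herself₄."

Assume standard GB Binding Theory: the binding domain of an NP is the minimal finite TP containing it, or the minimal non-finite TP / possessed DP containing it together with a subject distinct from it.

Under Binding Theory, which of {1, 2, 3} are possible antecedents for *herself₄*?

*herself* is an anaphor, so Principle A applies: it must be bound in its binding domain.
Binding domain of *herself₄*: the embedded TP, whose subject is Leila₂.
*Odette₁* c-commands the anaphor but is outside its binding domain → cannot satisfy Principle A.
*Leila₂* c-commands the anaphor within its binding domain → licit binder.
*Nadia₃* does not c-command the anaphor → cannot bind it.

{2}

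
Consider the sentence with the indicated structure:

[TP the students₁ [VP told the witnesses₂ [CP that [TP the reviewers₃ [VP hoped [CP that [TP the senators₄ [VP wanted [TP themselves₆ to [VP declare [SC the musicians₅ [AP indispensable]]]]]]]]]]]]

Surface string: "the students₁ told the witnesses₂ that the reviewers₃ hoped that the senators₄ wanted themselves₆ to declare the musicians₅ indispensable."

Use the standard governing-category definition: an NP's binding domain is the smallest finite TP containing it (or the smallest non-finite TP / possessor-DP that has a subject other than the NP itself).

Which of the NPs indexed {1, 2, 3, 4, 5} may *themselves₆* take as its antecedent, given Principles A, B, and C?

{4}

*themselves* is an anaphor, so Principle A applies: it must be bound in its binding domain.
Binding domain of *themselves₆*: the embedded TP, whose subject is the senators₄.
*the students₁* c-commands the anaphor but is outside its binding domain → cannot satisfy Principle A.
*the witnesses₂* c-commands the anaphor but is outside its binding domain → cannot satisfy Principle A.
*the reviewers₃* c-commands the anaphor but is outside its binding domain → cannot satisfy Principle A.
*the senators₄* c-commands the anaphor within its binding domain → licit binder.
*the musicians₅* does not c-command the anaphor → cannot bind it.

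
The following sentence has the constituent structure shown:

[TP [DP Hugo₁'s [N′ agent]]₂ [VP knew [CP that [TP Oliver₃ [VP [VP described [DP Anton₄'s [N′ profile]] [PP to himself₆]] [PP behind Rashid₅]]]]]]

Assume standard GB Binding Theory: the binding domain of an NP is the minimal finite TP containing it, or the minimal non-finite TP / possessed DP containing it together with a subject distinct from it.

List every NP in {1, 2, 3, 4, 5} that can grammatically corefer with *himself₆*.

{3}

*himself* is an anaphor, so Principle A applies: it must be bound in its binding domain.
Binding domain of *himself₆*: the embedded TP, whose subject is Oliver₃.
*Hugo₁* does not c-command the anaphor → cannot bind it.
*[Hugo₁'s agent]₂* c-commands the anaphor but is outside its binding domain → cannot satisfy Principle A.
*Oliver₃* c-commands the anaphor within its binding domain → licit binder.
*Anton₄* does not c-command the anaphor → cannot bind it.
*Rashid₅* does not c-command the anaphor → cannot bind it.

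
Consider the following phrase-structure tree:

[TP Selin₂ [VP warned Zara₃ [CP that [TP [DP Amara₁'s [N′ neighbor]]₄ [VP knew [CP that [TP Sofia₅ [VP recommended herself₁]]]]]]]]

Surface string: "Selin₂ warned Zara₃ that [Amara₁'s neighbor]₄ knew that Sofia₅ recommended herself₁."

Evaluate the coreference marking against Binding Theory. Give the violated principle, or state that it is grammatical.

Principle A

The two coindexed NPs are *Amara₁* and *herself₁*.
*herself₁* is an anaphor. Principle A requires it to be bound within its binding domain — the embedded TP, whose subject is Sofia₅.
Within that domain it is c-commanded by *Sofia₅*, which does not share its index.
*Amara₁* does not c-command the anaphor at all.
The anaphor is unbound in its domain → Principle A violation.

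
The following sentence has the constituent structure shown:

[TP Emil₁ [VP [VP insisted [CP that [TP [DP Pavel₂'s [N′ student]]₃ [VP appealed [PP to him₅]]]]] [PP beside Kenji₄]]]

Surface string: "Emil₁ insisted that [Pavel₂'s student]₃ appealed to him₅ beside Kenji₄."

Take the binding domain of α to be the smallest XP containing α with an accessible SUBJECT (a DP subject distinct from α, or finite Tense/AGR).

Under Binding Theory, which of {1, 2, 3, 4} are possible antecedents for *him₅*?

{1, 2, 4}

*him* is a pronoun, so Principle B applies: it must be free in its binding domain.
Binding domain of *him₅*: the embedded TP, whose subject is [Pavel₂'s student]₃.
*Emil₁* c-commands the pronoun but from outside its binding domain, and is not c-commanded by it → coindexation permitted.
*Pavel₂* and the pronoun do not c-command one another → neither Principle B nor Principle C is at stake; coindexation permitted.
*[Pavel₂'s student]₃* c-commands the pronoun within its binding domain → coindexation would violate Principle B.
*Kenji₄* and the pronoun do not c-command one another → neither Principle B nor Principle C is at stake; coindexation permitted.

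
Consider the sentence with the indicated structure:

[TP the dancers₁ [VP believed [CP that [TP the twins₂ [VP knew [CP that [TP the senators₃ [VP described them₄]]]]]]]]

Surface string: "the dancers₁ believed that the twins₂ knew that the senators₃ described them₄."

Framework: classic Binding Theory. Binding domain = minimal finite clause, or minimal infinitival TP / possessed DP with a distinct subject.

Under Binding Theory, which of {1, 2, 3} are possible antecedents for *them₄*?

{1, 2}

*them* is a pronoun, so Principle B applies: it must be free in its binding domain.
Binding domain of *them₄*: the embedded TP, whose subject is the senators₃.
*the dancers₁* c-commands the pronoun but from outside its binding domain, and is not c-commanded by it → coindexation permitted.
*the twins₂* c-commands the pronoun but from outside its binding domain, and is not c-commanded by it → coindexation permitted.
*the senators₃* c-commands the pronoun within its binding domain → coindexation would violate Principle B.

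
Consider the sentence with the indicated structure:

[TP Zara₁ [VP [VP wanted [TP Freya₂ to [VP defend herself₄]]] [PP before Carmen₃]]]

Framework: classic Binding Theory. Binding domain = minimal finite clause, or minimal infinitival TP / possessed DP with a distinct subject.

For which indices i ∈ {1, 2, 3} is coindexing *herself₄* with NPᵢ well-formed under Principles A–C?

{2}

*herself* is an anaphor, so Principle A applies: it must be bound in its binding domain.
Binding domain of *herself₄*: the embedded TP, whose subject is Freya₂.
*Zara₁* c-commands the anaphor but is outside its binding domain → cannot satisfy Principle A.
*Freya₂* c-commands the anaphor within its binding domain → licit binder.
*Carmen₃* does not c-command the anaphor → cannot bind it.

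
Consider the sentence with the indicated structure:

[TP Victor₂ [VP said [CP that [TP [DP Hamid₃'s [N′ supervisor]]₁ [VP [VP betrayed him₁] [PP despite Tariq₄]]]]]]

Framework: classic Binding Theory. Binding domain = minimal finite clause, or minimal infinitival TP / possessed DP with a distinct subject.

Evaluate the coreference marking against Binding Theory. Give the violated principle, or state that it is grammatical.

The two coindexed NPs are *[Hamid₃'s supervisor]₁* and *him₁*.
*him₁* is a pronoun. Its binding domain is the embedded TP, whose subject is [Hamid₃'s supervisor]₁.
*[Hamid₃'s supervisor]₁* c-commands it within that domain and carries the same index.
The pronoun is locally bound → Principle B violation.

Principle B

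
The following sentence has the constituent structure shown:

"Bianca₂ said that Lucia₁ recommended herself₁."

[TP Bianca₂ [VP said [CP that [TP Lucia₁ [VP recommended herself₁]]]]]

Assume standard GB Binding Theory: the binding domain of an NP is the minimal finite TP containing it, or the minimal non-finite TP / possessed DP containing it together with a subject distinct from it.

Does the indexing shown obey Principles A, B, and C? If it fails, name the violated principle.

The two coindexed NPs are *Lucia₁* and *herself₁*.
*herself₁* is an anaphor; its binding domain is the embedded TP, whose subject is Lucia₁. *Lucia₁* c-commands it within that domain and shares its index, so Principle A is satisfied.
*Lucia₁* is an R-expression; *herself₁* does not c-command it, and no other NP shares its index, so Principle C is satisfied.
All principles are respected.

grammatical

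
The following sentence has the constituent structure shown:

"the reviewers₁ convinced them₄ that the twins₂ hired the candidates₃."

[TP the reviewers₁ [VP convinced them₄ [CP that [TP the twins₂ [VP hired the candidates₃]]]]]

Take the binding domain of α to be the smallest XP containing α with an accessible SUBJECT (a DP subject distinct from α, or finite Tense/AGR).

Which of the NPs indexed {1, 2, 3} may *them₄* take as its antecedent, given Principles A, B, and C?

none

*them* is a pronoun, so Principle B applies: it must be free in its binding domain.
Binding domain of *them₄*: the matrix TP, whose subject is the reviewers₁.
*the reviewers₁* c-commands the pronoun within its binding domain → coindexation would violate Principle B.
*the twins₂*: the pronoun c-commands this R-expression → coindexation would violate Principle C on *the twins₂*.
*the candidates₃*: the pronoun c-commands this R-expression → coindexation would violate Principle C on *the candidates₃*.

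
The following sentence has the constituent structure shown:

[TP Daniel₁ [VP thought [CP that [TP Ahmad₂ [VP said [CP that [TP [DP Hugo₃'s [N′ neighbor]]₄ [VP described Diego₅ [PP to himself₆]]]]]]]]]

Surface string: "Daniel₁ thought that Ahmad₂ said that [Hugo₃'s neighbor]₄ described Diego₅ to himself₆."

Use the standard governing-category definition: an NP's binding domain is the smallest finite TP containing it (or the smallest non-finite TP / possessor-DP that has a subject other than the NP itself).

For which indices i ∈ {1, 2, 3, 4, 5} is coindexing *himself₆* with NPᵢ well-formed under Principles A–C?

{4, 5}

*himself* is an anaphor, so Principle A applies: it must be bound in its binding domain.
Binding domain of *himself₆*: the embedded TP, whose subject is [Hugo₃'s neighbor]₄.
*Daniel₁* c-commands the anaphor but is outside its binding domain → cannot satisfy Principle A.
*Ahmad₂* c-commands the anaphor but is outside its binding domain → cannot satisfy Principle A.
*Hugo₃* does not c-command the anaphor → cannot bind it.
*[Hugo₃'s neighbor]₄* c-commands the anaphor within its binding domain → licit binder.
*Diego₅* c-commands the anaphor within its binding domain → licit binder.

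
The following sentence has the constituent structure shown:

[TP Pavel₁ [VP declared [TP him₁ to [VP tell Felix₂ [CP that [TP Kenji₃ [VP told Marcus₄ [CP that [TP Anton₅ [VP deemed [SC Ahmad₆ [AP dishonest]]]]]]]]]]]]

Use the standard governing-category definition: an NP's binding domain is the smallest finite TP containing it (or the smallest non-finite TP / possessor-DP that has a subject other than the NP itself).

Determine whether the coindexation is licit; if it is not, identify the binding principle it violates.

Principle B

The two coindexed NPs are *Pavel₁* and *him₁*.
*him₁* is a pronoun. Its binding domain is the matrix TP, whose subject is Pavel₁.
*Pavel₁* c-commands it within that domain and carries the same index.
The pronoun is locally bound → Principle B violation.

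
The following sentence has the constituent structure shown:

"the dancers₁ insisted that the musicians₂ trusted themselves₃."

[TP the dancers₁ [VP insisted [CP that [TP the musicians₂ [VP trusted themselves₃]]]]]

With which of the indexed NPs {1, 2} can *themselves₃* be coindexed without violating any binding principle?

*themselves* is an anaphor, so Principle A applies: it must be bound in its binding domain.
Binding domain of *themselves₃*: the embedded TP, whose subject is the musicians₂.
*the dancers₁* c-commands the anaphor but is outside its binding domain → cannot satisfy Principle A.
*the musicians₂* c-commands the anaphor within its binding domain → licit binder.

{2}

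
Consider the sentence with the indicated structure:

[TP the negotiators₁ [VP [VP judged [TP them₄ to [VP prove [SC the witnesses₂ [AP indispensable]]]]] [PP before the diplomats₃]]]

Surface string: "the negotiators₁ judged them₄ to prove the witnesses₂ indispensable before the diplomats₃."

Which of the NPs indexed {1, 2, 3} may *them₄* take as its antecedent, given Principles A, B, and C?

{3}

*them* is a pronoun, so Principle B applies: it must be free in its binding domain.
Binding domain of *them₄*: the matrix TP, whose subject is the negotiators₁.
*the negotiators₁* c-commands the pronoun within its binding domain → coindexation would violate Principle B.
*the witnesses₂*: the pronoun c-commands this R-expression → coindexation would violate Principle C on *the witnesses₂*.
*the diplomats₃* and the pronoun do not c-command one another → neither Principle B nor Principle C is at stake; coindexation permitted.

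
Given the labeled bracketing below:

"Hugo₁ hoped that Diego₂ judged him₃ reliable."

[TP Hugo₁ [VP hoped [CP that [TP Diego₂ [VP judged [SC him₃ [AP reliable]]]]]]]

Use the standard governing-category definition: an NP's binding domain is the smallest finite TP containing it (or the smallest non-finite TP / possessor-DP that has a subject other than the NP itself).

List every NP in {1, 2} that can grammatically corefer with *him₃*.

{1}

*him* is a pronoun, so Principle B applies: it must be free in its binding domain.
Binding domain of *him₃*: the embedded TP, whose subject is Diego₂.
*Hugo₁* c-commands the pronoun but from outside its binding domain, and is not c-commanded by it → coindexation permitted.
*Diego₂* c-commands the pronoun within its binding domain → coindexation would violate Principle B.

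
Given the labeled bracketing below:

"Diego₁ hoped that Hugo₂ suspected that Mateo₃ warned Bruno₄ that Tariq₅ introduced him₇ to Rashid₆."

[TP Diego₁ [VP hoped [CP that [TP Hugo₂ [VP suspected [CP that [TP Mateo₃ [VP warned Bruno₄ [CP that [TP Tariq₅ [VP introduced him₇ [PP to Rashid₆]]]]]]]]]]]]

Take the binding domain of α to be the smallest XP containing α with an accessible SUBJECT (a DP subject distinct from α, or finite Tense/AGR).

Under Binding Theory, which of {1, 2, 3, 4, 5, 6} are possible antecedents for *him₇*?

{1, 2, 3, 4}

*him* is a pronoun, so Principle B applies: it must be free in its binding domain.
Binding domain of *him₇*: the embedded TP, whose subject is Tariq₅.
*Diego₁* c-commands the pronoun but from outside its binding domain, and is not c-commanded by it → coindexation permitted.
*Hugo₂* c-commands the pronoun but from outside its binding domain, and is not c-commanded by it → coindexation permitted.
*Mateo₃* c-commands the pronoun but from outside its binding domain, and is not c-commanded by it → coindexation permitted.
*Bruno₄* c-commands the pronoun but from outside its binding domain, and is not c-commanded by it → coindexation permitted.
*Tariq₅* c-commands the pronoun within its binding domain → coindexation would violate Principle B.
*Rashid₆*: the pronoun c-commands this R-expression → coindexation would violate Principle C on *Rashid₆*.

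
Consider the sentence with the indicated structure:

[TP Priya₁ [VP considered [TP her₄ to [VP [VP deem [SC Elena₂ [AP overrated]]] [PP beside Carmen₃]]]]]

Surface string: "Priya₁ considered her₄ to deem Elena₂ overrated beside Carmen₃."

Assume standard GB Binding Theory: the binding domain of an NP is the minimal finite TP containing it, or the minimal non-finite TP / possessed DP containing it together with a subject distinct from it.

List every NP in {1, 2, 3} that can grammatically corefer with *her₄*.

*her* is a pronoun, so Principle B applies: it must be free in its binding domain.
Binding domain of *her₄*: the matrix TP, whose subject is Priya₁.
*Priya₁* c-commands the pronoun within its binding domain → coindexation would violate Principle B.
*Elena₂*: the pronoun c-commands this R-expression → coindexation would violate Principle C on *Elena₂*.
*Carmen₃*: the pronoun c-commands this R-expression → coindexation would violate Principle C on *Carmen₃*.

none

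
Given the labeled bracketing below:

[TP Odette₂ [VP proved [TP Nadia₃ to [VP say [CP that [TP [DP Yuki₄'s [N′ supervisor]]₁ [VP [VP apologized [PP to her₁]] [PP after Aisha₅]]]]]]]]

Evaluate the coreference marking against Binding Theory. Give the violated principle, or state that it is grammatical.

Principle B

The two coindexed NPs are *[Yuki₄'s supervisor]₁* and *her₁*.
*her₁* is a pronoun. Its binding domain is the embedded TP, whose subject is [Yuki₄'s supervisor]₁.
*[Yuki₄'s supervisor]₁* c-commands it within that domain and carries the same index.
The pronoun is locally bound → Principle B violation.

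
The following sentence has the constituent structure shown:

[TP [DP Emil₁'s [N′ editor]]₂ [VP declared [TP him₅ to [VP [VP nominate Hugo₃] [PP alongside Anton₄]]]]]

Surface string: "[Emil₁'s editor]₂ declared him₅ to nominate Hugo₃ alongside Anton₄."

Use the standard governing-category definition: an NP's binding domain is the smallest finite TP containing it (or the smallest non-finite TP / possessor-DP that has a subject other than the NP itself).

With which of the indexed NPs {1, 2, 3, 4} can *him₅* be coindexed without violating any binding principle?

*him* is a pronoun, so Principle B applies: it must be free in its binding domain.
Binding domain of *him₅*: the matrix TP, whose subject is [Emil₁'s editor]₂.
*Emil₁* and the pronoun do not c-command one another → neither Principle B nor Principle C is at stake; coindexation permitted.
*[Emil₁'s editor]₂* c-commands the pronoun within its binding domain → coindexation would violate Principle B.
*Hugo₃*: the pronoun c-commands this R-expression → coindexation would violate Principle C on *Hugo₃*.
*Anton₄*: the pronoun c-commands this R-expression → coindexation would violate Principle C on *Anton₄*.

{1}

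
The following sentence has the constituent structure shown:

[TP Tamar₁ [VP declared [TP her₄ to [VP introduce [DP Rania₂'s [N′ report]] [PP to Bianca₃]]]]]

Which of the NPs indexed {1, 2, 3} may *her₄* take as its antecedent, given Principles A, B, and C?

none

*her* is a pronoun, so Principle B applies: it must be free in its binding domain.
Binding domain of *her₄*: the matrix TP, whose subject is Tamar₁.
*Tamar₁* c-commands the pronoun within its binding domain → coindexation would violate Principle B.
*Rania₂*: the pronoun c-commands this R-expression → coindexation would violate Principle C on *Rania₂*.
*Bianca₃*: the pronoun c-commands this R-expression → coindexation would violate Principle C on *Bianca₃*.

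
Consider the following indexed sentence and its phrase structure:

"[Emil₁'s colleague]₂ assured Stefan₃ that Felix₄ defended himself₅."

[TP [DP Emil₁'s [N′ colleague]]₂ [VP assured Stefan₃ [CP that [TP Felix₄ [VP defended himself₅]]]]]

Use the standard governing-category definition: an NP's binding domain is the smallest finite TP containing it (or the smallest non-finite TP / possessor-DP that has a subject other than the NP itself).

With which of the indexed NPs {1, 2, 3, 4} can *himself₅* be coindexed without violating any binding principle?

*himself* is an anaphor, so Principle A applies: it must be bound in its binding domain.
Binding domain of *himself₅*: the embedded TP, whose subject is Felix₄.
*Emil₁* does not c-command the anaphor → cannot bind it.
*[Emil₁'s colleague]₂* c-commands the anaphor but is outside its binding domain → cannot satisfy Principle A.
*Stefan₃* c-commands the anaphor but is outside its binding domain → cannot satisfy Principle A.
*Felix₄* c-commands the anaphor within its binding domain → licit binder.

{4}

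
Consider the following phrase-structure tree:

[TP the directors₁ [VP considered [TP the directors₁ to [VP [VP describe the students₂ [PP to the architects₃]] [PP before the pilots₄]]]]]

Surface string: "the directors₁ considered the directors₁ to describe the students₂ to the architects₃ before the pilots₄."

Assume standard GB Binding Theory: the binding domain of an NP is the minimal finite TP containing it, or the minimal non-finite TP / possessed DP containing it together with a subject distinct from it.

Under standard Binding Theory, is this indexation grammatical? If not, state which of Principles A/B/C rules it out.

The two coindexed NPs are *the directors₁* (the lower occurrence) and *the directors₁* (the higher occurrence).
*the directors₁* (the lower occurrence) is an R-expression. Principle C requires it to be free everywhere.
*the directors₁* (the higher occurrence) c-commands it and carries the same index.
The R-expression is bound → Principle C violation.

Principle C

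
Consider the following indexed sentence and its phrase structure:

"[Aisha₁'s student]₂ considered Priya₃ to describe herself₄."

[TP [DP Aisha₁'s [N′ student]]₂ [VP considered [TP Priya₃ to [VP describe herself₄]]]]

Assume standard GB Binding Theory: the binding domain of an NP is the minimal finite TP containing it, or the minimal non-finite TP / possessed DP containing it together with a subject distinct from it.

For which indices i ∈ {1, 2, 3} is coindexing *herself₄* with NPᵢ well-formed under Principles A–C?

*herself* is an anaphor, so Principle A applies: it must be bound in its binding domain.
Binding domain of *herself₄*: the embedded TP, whose subject is Priya₃.
*Aisha₁* does not c-command the anaphor → cannot bind it.
*[Aisha₁'s student]₂* c-commands the anaphor but is outside its binding domain → cannot satisfy Principle A.
*Priya₃* c-commands the anaphor within its binding domain → licit binder.

{3}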